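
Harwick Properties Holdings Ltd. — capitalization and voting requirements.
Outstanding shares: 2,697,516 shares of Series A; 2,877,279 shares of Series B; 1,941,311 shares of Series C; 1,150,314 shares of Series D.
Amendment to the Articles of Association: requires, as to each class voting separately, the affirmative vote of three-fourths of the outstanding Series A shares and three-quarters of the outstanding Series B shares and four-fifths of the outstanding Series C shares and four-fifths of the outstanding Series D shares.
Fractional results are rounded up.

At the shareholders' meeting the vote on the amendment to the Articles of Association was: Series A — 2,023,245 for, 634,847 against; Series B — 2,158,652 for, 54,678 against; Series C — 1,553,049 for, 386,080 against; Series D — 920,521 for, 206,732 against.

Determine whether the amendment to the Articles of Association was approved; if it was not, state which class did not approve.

Approved — every class gave the required vote.

Series A: 3/4 of 2697516 = 2023137; 2,023,137 required, 2,023,245 in favor — approved.
Series B: 3/4 of 2877279 = 2157959.25, rounded up to 2157960; 2,157,960 required, 2,158,652 in favor — approved.
Series C: 4/5 of 1941311 = 1553048.80, rounded up to 1553049; 1,553,049 required, 1,553,049 in favor — approved.
Series D: 4/5 of 1150314 = 920251.20, rounded up to 920252; 920,252 required, 920,521 in favor — approved.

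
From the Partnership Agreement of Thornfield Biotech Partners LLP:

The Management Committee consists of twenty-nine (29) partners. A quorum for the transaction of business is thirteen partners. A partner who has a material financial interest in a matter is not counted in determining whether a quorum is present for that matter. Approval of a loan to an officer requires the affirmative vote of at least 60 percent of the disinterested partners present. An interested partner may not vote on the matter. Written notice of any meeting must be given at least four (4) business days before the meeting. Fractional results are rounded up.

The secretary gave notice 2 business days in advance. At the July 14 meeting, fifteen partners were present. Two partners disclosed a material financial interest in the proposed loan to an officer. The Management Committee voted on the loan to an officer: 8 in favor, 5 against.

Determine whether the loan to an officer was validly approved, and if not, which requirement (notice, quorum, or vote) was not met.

Notice: 2 business days given; 4 required (2 < 4). Not satisfied.
Quorum: 15 present, but the 2 interested partners do not count, leaving 13. Quorum is 13. Satisfied.
Vote: the loan to an officer requires three-fifths of the disinterested partners present (15 − 2 = 13). 3/5 of 13 = 7.80, rounded up to 8, so 8 affirmative votes are needed; 8 voted in favor. Satisfied.

Invalid — notice requirement not satisfied.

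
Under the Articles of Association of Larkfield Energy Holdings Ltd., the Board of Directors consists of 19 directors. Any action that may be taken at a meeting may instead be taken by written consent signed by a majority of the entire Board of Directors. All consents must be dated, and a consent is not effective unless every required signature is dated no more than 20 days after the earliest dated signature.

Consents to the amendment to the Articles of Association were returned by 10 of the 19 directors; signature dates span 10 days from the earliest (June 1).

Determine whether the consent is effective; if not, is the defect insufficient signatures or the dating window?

Effective — both the signature and dating-window requirements are satisfied.

Signatures required: a majority of 19 — a majority of 19 is 10, so 10 needed; 10 signed. Sufficient.
Dating window: the latest signature is 10 days after the earliest; the limit is 20 days. Within the window.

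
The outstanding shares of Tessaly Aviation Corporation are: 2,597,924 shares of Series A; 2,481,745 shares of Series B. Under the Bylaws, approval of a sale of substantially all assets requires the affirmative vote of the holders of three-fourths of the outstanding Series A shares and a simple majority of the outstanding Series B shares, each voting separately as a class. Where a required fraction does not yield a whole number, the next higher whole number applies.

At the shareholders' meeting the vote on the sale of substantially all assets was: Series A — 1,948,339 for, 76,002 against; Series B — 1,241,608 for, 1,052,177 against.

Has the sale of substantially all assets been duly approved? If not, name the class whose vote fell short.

Series A: 3/4 of 2597924 = 1948443; 1,948,443 required, 1,948,339 in favor — not approved.
Series B: a majority of 2481745 is 1240873; 1,240,873 required, 1,241,608 in favor — approved.

Not approved — the Series A shares did not give the required vote.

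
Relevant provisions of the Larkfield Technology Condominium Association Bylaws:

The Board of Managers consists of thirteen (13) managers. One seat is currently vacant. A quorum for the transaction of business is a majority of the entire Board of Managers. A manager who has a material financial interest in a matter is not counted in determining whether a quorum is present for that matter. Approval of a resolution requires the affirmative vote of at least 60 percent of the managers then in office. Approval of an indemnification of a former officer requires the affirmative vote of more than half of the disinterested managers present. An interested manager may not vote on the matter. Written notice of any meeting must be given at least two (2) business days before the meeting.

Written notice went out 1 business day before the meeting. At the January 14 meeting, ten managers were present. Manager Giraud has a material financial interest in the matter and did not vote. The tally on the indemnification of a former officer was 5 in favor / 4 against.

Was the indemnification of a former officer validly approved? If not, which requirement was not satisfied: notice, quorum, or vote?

Invalid — notice requirement not satisfied.

Notice: 1 business day given; 2 required (1 < 2). Not satisfied.
Quorum: 10 present, but the 1 interested manager does not count, leaving 9. Quorum is 7. Satisfied.
Vote: the indemnification of a former officer requires a majority of the disinterested managers present (10 − 1 = 9). A majority of 9 is 5, so 5 affirmative votes are needed; 5 voted in favor. Satisfied.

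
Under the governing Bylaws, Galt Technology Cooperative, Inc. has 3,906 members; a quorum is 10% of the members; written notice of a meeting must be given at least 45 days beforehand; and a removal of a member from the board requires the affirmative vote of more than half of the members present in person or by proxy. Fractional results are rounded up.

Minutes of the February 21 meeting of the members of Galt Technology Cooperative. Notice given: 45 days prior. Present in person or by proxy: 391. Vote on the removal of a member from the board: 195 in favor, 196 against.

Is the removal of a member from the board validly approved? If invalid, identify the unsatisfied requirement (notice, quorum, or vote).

Notice: 45 days given; 45 required. Satisfied.
Quorum: 10% of 3,906 = 390.60, rounded up to 391; 391 present. Satisfied.
Vote: requires a majority of those present (391); a majority of 391 is 196, so 196 needed; 195 in favor. Not satisfied.

Invalid — vote requirement not satisfied.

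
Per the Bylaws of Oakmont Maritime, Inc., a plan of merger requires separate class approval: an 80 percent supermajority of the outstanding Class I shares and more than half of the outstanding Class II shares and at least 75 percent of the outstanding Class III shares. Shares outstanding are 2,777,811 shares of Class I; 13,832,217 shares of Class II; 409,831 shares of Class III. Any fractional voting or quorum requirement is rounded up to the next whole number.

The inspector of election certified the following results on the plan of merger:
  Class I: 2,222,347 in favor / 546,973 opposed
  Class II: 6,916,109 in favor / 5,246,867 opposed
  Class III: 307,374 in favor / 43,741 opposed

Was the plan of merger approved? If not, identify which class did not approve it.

Class I: 4/5 of 2777811 = 2222248.80, rounded up to 2222249; 2,222,249 required, 2,222,347 in favor — approved.
Class II: a majority of 13832217 is 6916109; 6,916,109 required, 6,916,109 in favor — approved.
Class III: 3/4 of 409831 = 307373.25, rounded up to 307374; 307,374 required, 307,374 in favor — approved.

Approved — every class gave the required vote.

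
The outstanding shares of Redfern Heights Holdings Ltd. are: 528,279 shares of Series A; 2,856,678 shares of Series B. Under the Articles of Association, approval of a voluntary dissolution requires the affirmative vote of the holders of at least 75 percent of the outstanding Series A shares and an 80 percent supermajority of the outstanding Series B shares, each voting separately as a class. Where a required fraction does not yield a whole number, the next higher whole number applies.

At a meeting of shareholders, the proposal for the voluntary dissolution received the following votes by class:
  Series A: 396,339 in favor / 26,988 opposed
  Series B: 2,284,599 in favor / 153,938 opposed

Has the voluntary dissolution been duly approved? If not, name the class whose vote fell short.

Not approved — the Series B shares did not give the required vote.

Series A: 3/4 of 528279 = 396209.25, rounded up to 396210; 396,210 required, 396,339 in favor — approved.
Series B: 4/5 of 2856678 = 2285342.40, rounded up to 2285343; 2,285,343 required, 2,284,599 in favor — not approved.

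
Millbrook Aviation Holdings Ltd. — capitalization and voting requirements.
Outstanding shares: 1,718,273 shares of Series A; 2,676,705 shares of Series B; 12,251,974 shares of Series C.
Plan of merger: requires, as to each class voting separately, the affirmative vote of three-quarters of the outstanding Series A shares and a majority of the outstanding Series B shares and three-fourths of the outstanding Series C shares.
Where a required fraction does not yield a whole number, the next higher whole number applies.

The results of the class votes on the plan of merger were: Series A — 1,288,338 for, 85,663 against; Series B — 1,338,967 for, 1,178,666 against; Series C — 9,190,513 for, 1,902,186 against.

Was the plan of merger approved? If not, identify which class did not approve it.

Not approved — the Series A shares did not give the required vote.

Series A: 3/4 of 1718273 = 1288704.75, rounded up to 1288705; 1,288,705 required, 1,288,338 in favor — not approved.
Series B: a majority of 2676705 is 1338353; 1,338,353 required, 1,338,967 in favor — approved.
Series C: 3/4 of 12251974 = 9188980.50, rounded up to 9188981; 9,188,981 required, 9,190,513 in favor — approved.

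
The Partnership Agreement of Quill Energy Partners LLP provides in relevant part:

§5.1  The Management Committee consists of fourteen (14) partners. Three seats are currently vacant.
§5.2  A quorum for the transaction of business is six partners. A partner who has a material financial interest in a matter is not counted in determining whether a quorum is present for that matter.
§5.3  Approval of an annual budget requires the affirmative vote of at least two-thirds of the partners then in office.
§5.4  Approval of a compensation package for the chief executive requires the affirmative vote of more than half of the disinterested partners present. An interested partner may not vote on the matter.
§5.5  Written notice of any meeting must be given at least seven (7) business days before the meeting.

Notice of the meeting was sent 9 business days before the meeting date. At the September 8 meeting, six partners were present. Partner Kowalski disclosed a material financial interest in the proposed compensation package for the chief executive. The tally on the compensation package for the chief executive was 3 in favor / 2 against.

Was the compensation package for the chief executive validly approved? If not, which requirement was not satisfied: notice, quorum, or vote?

Notice: 9 business days given; 7 required (9 ≥ 7). Satisfied.
Quorum: 6 present, but the 1 interested partner does not count, leaving 5. Quorum is 6. Not satisfied.
Vote: the compensation package for the chief executive requires a majority of the disinterested partners present (6 − 1 = 5). A majority of 5 is 3, so 3 affirmative votes are needed; 3 voted in favor. Satisfied. (Moot — without a quorum no business can be validly transacted.)

Invalid — quorum requirement not satisfied.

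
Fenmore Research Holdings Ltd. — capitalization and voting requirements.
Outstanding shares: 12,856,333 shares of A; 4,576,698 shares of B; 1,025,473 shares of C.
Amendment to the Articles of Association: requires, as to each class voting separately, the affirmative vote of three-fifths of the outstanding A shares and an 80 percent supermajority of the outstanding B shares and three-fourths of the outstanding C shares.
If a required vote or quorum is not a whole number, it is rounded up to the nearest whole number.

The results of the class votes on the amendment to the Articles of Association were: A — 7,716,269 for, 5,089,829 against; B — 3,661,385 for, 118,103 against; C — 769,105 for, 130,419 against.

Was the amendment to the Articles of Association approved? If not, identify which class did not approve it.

A: 3/5 of 12856333 = 7713799.80, rounded up to 7713800; 7,713,800 required, 7,716,269 in favor — approved.
B: 4/5 of 4576698 = 3661358.40, rounded up to 3661359; 3,661,359 required, 3,661,385 in favor — approved.
C: 3/4 of 1025473 = 769104.75, rounded up to 769105; 769,105 required, 769,105 in favor — approved.

Approved — every class gave the required vote.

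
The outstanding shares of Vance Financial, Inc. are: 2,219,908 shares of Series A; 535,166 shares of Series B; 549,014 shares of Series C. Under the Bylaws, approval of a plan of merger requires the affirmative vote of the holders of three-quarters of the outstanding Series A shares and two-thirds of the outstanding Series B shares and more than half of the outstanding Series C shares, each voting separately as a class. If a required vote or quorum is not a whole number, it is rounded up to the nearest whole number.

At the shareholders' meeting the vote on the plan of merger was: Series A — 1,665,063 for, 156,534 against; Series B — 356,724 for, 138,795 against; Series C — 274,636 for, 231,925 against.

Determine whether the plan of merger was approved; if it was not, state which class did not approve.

Series A: 3/4 of 2219908 = 1664931; 1,664,931 required, 1,665,063 in favor — approved.
Series B: 2/3 of 535166 = 356777.33, rounded up to 356778; 356,778 required, 356,724 in favor — not approved.
Series C: a majority of 549014 is 274508; 274,508 required, 274,636 in favor — approved.

Not approved — the Series B shares did not give the required vote.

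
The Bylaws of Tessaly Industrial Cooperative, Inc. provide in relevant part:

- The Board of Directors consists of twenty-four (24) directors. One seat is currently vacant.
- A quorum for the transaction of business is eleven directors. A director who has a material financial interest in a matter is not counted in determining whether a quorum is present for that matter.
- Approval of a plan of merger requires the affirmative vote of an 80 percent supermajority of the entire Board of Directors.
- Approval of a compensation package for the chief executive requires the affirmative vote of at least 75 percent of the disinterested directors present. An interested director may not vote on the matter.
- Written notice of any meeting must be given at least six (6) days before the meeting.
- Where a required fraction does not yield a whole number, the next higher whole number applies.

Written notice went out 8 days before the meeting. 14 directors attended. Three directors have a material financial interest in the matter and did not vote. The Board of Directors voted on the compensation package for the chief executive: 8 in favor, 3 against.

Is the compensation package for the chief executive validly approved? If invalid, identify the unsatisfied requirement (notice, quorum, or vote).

Invalid — vote requirement not satisfied.

Notice: 8 days given; 6 required (8 ≥ 6). Satisfied.
Quorum: 14 present, but the 3 interested directors do not count, leaving 11. Quorum is 11. Satisfied.
Vote: the compensation package for the chief executive requires three-fourths of the disinterested directors present (14 − 3 = 11). 3/4 of 11 = 8.25, rounded up to 9, so 9 affirmative votes are needed; 8 voted in favor. Not satisfied.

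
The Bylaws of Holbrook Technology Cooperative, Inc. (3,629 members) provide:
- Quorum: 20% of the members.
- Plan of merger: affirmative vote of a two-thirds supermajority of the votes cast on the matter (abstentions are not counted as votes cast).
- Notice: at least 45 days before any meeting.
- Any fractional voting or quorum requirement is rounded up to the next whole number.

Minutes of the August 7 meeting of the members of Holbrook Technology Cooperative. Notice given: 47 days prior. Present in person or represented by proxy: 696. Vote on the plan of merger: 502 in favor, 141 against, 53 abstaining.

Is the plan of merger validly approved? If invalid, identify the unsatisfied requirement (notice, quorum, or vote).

Invalid — quorum requirement not satisfied.

Notice: 47 days given; 45 required. Satisfied.
Quorum: 20% of 3,629 = 725.80, rounded up to 726; 696 present. Not satisfied.
Vote: requires two-thirds of the votes cast (696 − 53 abstaining = 643); 2/3 of 643 = 428.67, rounded up to 429, so 429 needed; 502 in favor. Satisfied.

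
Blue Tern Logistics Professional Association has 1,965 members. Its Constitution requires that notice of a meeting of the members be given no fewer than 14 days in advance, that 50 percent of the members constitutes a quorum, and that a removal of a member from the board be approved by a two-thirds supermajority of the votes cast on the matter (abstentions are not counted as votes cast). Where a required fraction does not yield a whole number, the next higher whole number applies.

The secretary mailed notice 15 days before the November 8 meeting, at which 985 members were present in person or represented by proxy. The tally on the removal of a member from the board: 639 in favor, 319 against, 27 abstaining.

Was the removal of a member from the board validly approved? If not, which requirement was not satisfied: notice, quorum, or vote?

Valid — all requirements satisfied.

Notice: 15 days given; 14 required. Satisfied.
Quorum: 50% of 1,965 = 982.50, rounded up to 983; 985 present. Satisfied.
Vote: requires two-thirds of the votes cast (985 − 27 abstaining = 958); 2/3 of 958 = 638.67, rounded up to 639, so 639 needed; 639 in favor. Satisfied.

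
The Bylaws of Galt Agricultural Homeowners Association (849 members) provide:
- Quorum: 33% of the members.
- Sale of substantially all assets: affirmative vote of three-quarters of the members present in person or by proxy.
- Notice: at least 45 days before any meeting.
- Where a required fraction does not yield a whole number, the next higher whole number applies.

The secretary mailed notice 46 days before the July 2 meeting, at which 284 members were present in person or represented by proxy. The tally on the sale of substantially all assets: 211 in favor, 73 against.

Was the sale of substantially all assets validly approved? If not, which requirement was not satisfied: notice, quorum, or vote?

Notice: 46 days given; 45 required. Satisfied.
Quorum: 33% of 849 = 280.17, rounded up to 281; 284 present. Satisfied.
Vote: requires three-fourths of those present (284); 3/4 of 284 = 213, so 213 needed; 211 in favor. Not satisfied.

Invalid — vote requirement not satisfied.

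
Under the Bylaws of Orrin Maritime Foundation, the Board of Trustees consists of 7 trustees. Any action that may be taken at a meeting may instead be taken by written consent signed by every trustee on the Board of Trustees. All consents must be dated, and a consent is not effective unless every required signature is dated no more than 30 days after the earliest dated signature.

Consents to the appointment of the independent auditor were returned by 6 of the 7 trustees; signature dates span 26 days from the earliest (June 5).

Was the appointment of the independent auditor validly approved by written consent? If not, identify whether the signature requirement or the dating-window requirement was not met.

Not effective — insufficient signatures.

Signatures required: all of 7 — unanimous means all 7, so 7 needed; 6 signed. Insufficient.
Dating window: the latest signature is 26 days after the earliest; the limit is 30 days. Within the window.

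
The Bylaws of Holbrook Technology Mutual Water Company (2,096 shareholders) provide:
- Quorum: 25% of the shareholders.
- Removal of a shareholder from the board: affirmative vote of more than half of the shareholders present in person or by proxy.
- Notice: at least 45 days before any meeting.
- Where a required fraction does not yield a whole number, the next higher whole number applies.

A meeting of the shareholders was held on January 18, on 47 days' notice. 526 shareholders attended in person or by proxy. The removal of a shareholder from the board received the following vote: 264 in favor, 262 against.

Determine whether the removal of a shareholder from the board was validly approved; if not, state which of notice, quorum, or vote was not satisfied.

Notice: 47 days given; 45 required. Satisfied.
Quorum: 25% of 2,096 = 524; 526 present. Satisfied.
Vote: requires a majority of those present (526); a majority of 526 is 264, so 264 needed; 264 in favor. Satisfied.

Valid — all requirements satisfied.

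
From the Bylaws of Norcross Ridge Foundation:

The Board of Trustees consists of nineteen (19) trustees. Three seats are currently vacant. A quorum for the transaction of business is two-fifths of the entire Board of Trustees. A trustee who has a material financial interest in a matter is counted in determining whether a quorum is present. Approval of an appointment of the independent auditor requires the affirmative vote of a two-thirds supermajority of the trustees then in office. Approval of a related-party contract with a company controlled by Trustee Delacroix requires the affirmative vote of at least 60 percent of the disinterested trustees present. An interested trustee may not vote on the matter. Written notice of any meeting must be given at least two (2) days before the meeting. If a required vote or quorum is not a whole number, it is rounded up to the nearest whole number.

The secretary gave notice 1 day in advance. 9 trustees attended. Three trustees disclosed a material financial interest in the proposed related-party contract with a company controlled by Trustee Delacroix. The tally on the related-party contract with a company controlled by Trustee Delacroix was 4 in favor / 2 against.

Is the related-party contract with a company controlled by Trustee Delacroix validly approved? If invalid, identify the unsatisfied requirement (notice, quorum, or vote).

Notice: 1 day given; 2 required (1 < 2). Not satisfied.
Quorum: 9 present (interested trustees count toward quorum); quorum is 8. Satisfied.
Vote: the related-party contract with a company controlled by Trustee Delacroix requires three-fifths of the disinterested trustees present (9 − 3 = 6). 3/5 of 6 = 3.60, rounded up to 4, so 4 affirmative votes are needed; 4 voted in favor. Satisfied.

Invalid — notice requirement not satisfied.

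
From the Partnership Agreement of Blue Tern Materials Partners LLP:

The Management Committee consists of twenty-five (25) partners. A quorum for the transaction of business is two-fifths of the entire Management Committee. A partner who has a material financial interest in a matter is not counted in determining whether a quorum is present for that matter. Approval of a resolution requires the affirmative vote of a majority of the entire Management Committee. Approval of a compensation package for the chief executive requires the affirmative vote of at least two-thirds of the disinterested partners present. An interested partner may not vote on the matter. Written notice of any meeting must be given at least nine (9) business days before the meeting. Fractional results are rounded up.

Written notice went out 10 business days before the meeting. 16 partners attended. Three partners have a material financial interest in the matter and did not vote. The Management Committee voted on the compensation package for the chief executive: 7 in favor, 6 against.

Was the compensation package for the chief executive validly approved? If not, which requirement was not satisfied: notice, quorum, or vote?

Invalid — vote requirement not satisfied.

Notice: 10 business days given; 9 required (10 ≥ 9). Satisfied.
Quorum: 16 present, but the 3 interested partners do not count, leaving 13. Quorum is 10. Satisfied.
Vote: the compensation package for the chief executive requires two-thirds of the disinterested partners present (16 − 3 = 13). 2/3 of 13 = 8.67, rounded up to 9, so 9 affirmative votes are needed; 7 voted in favor. Not satisfied.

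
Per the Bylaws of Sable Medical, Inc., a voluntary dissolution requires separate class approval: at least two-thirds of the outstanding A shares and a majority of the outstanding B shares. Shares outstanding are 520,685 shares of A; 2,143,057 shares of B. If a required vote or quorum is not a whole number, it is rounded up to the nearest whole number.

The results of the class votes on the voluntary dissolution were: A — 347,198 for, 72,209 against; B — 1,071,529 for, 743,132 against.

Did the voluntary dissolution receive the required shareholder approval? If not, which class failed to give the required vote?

A: 2/3 of 520685 = 347123.33, rounded up to 347124; 347,124 required, 347,198 in favor — approved.
B: a majority of 2143057 is 1071529; 1,071,529 required, 1,071,529 in favor — approved.

Approved — every class gave the required vote.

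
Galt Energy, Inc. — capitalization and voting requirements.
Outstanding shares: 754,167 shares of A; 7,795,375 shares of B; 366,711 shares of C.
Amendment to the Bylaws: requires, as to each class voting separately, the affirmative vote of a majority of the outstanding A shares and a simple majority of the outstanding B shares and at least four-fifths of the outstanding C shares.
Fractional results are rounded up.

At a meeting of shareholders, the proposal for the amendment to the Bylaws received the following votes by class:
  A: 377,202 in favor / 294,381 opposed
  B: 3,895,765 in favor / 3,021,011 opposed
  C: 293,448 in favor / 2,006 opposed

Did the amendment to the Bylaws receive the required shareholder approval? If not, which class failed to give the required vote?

A: a majority of 754167 is 377084; 377,084 required, 377,202 in favor — approved.
B: a majority of 7795375 is 3897688; 3,897,688 required, 3,895,765 in favor — not approved.
C: 4/5 of 366711 = 293368.80, rounded up to 293369; 293,369 required, 293,448 in favor — approved.

Not approved — the B shares did not give the required vote.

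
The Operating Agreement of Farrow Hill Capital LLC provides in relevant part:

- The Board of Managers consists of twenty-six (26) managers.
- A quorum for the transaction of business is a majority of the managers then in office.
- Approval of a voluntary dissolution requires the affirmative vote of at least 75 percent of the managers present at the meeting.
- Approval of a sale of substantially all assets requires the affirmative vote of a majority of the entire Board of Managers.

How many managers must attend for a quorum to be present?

14

A majority of 26 is 14.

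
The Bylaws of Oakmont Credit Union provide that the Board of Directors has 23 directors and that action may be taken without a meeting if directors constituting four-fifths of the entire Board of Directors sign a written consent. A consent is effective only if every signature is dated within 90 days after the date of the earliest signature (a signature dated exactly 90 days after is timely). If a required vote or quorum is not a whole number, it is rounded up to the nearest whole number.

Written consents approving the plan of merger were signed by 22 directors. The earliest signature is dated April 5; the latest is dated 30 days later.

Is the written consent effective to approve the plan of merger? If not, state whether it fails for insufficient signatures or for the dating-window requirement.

Signatures required: four-fifths of 23 — 4/5 of 23 = 18.40, rounded up to 19, so 19 needed; 22 signed. Sufficient.
Dating window: the latest signature is 30 days after the earliest; the limit is 90 days. Within the window.

Effective — both the signature and dating-window requirements are satisfied.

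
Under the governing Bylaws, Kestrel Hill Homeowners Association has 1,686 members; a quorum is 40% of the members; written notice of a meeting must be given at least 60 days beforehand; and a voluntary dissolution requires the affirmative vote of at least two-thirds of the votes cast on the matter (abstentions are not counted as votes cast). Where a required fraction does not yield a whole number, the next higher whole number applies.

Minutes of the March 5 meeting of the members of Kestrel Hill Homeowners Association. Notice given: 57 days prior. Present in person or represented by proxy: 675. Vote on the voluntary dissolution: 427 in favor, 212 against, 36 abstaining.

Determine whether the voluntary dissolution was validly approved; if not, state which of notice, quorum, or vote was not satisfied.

Invalid — notice requirement not satisfied.

Notice: 57 days given; 60 required. Not satisfied.
Quorum: 40% of 1,686 = 674.40, rounded up to 675; 675 present. Satisfied.
Vote: requires two-thirds of the votes cast (675 − 36 abstaining = 639); 2/3 of 639 = 426, so 426 needed; 427 in favor. Satisfied.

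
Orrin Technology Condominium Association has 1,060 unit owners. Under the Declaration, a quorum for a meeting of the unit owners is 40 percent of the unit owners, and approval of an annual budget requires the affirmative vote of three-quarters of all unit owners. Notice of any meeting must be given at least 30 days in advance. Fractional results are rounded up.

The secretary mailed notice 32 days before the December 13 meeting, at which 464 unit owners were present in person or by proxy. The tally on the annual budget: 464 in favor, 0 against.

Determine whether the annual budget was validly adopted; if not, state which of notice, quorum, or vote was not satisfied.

Notice: 32 days given; 30 required. Satisfied.
Quorum: 40% of 1,060 = 424; 464 present. Satisfied.
Vote: requires three-fourths of all unit owners (1,060); 3/4 of 1060 = 795, so 795 needed; 464 in favor. Not satisfied.

Invalid — vote requirement not satisfied.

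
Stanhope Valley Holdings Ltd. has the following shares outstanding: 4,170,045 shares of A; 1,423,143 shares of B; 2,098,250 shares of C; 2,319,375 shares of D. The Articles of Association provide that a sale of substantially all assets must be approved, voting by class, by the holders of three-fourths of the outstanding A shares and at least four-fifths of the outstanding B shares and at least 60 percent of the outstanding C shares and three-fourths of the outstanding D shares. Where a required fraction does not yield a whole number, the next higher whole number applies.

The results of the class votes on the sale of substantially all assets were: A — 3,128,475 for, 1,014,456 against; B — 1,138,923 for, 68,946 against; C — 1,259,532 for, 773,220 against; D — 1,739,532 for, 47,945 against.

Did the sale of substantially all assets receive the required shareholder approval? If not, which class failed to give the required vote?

A: 3/4 of 4170045 = 3127533.75, rounded up to 3127534; 3,127,534 required, 3,128,475 in favor — approved.
B: 4/5 of 1423143 = 1138514.40, rounded up to 1138515; 1,138,515 required, 1,138,923 in favor — approved.
C: 3/5 of 2098250 = 1258950; 1,258,950 required, 1,259,532 in favor — approved.
D: 3/4 of 2319375 = 1739531.25, rounded up to 1739532; 1,739,532 required, 1,739,532 in favor — approved.

Approved — every class gave the required vote.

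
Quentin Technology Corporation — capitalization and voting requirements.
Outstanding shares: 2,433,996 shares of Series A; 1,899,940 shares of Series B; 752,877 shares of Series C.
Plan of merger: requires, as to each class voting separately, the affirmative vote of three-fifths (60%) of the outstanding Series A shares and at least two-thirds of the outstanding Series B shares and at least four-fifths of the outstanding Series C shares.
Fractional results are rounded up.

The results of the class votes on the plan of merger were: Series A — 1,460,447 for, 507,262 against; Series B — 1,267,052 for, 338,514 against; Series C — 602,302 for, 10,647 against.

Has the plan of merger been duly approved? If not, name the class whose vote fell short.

Approved — every class gave the required vote.

Series A: 3/5 of 2433996 = 1460397.60, rounded up to 1460398; 1,460,398 required, 1,460,447 in favor — approved.
Series B: 2/3 of 1899940 = 1266626.67, rounded up to 1266627; 1,266,627 required, 1,267,052 in favor — approved.
Series C: 4/5 of 752877 = 602301.60, rounded up to 602302; 602,302 required, 602,302 in favor — approved.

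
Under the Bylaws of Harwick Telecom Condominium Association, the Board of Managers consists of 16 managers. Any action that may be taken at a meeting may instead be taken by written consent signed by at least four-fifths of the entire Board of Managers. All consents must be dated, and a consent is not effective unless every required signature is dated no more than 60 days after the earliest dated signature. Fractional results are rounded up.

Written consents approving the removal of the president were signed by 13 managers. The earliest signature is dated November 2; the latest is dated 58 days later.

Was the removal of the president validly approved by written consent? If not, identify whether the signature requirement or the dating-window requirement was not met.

Signatures required: at least four-fifths of 16 — 4/5 of 16 = 12.80, rounded up to 13, so 13 needed; 13 signed. Sufficient.
Dating window: the latest signature is 58 days after the earliest; the limit is 60 days. Within the window.

Effective — both the signature and dating-window requirements are satisfied.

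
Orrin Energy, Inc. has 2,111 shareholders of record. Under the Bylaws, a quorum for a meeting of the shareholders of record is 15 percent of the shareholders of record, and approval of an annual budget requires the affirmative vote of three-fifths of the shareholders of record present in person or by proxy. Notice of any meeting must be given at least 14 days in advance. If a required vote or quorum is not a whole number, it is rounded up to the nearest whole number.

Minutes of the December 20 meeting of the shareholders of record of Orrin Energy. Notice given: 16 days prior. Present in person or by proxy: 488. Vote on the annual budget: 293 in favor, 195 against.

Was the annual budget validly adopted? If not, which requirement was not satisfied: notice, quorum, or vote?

Valid — all requirements satisfied.

Notice: 16 days given; 14 required. Satisfied.
Quorum: 15% of 2,111 = 316.65, rounded up to 317; 488 present. Satisfied.
Vote: requires three-fifths of those present (488); 3/5 of 488 = 292.80, rounded up to 293, so 293 needed; 293 in favor. Satisfied.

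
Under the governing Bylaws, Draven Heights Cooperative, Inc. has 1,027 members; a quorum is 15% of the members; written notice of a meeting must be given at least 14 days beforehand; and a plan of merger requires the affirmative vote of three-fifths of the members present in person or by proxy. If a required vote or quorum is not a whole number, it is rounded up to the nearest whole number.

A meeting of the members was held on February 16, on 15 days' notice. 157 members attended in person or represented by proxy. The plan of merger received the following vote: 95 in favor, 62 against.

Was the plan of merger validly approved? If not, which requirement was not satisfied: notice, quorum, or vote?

Valid — all requirements satisfied.

Notice: 15 days given; 14 required. Satisfied.
Quorum: 15% of 1,027 = 154.05, rounded up to 155; 157 present. Satisfied.
Vote: requires three-fifths of those present (157); 3/5 of 157 = 94.20, rounded up to 95, so 95 needed; 95 in favor. Satisfied.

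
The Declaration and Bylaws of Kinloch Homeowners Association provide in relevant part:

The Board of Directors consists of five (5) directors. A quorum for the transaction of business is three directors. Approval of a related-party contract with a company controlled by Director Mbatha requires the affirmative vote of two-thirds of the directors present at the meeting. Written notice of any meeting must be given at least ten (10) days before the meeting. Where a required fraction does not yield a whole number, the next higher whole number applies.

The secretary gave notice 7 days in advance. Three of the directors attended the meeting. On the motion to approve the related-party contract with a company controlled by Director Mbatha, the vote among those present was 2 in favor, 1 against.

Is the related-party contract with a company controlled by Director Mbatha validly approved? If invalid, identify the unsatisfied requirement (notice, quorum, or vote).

Notice: 7 days given; 10 required (7 < 10). Not satisfied.
Quorum: 3 present; quorum is 3. Satisfied.
Vote: the related-party contract with a company controlled by Director Mbatha requires two-thirds of the directors present (3). 2/3 of 3 = 2, so 2 affirmative votes are needed; 2 voted in favor. Satisfied.

Invalid — notice requirement not satisfied.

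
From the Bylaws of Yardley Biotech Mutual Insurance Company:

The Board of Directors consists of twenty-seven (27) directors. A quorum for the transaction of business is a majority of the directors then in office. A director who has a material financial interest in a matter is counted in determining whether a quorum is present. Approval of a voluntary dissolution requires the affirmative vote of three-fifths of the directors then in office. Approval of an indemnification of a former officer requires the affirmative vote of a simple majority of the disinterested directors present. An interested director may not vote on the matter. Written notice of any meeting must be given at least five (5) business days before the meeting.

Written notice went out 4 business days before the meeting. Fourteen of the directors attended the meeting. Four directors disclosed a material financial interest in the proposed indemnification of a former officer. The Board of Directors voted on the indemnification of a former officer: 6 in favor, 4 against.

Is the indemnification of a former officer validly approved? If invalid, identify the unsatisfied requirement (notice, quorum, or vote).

Invalid — notice requirement not satisfied.

Notice: 4 business days given; 5 required (4 < 5). Not satisfied.
Quorum: 14 present (interested directors count toward quorum); quorum is 14. Satisfied.
Vote: the indemnification of a former officer requires a majority of the disinterested directors present (14 − 4 = 10). A majority of 10 is 6, so 6 affirmative votes are needed; 6 voted in favor. Satisfied.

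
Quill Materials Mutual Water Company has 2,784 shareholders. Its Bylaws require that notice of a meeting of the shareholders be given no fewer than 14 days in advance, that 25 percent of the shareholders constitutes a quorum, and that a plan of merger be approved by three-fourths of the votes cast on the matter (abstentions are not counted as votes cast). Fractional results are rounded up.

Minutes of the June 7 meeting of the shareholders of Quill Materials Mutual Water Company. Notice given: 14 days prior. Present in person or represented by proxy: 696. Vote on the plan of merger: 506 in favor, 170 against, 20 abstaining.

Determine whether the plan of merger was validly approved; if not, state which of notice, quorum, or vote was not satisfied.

Notice: 14 days given; 14 required. Satisfied.
Quorum: 25% of 2,784 = 696; 696 present. Satisfied.
Vote: requires three-fourths of the votes cast (696 − 20 abstaining = 676); 3/4 of 676 = 507, so 507 needed; 506 in favor. Not satisfied.

Invalid — vote requirement not satisfied.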